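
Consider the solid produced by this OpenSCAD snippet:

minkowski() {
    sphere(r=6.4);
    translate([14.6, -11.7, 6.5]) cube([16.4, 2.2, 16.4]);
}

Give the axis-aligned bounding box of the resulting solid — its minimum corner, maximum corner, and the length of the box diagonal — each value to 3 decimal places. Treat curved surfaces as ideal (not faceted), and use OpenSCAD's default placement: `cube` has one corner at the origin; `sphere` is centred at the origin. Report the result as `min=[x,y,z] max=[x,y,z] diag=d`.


min=[8.200,-18.100,0.100] max=[37.400,-3.100,29.300] diag=43.935

A = translate([14.6, -11.7, 6.5]) cube([16.4, 2.2, 16.4]) → bbox [14.6,-11.7,6.5] .. [31,-9.5,22.9]
B = sphere(r=6.4) → bbox [-6.4,-6.4,-6.4] .. [6.4,6.4,6.4]
lo = A.lo+B.lo = [14.6-6.4, -11.7-6.4, 6.5-6.4] = [8.200,-18.100,0.100]
hi = A.hi+B.hi = [31+6.4, -9.5+6.4, 22.9+6.4] = [37.400,-3.100,29.300]
diag = √(29.2²+15²+29.2²) = √1930.28 = 43.935


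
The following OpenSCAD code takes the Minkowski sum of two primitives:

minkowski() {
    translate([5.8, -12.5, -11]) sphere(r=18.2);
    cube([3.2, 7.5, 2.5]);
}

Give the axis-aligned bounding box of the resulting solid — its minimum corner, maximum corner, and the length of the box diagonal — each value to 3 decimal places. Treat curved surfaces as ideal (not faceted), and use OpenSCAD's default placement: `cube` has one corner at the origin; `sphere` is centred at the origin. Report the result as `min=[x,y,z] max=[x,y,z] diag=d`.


min=[-12.400,-30.700,-29.200] max=[27.200,13.200,9.700] diag=70.771

A = translate([5.8, -12.5, -11]) sphere(r=18.2) → bbox [-12.4,-30.7,-29.2] .. [24,5.7,7.2]
B = cube([3.2, 7.5, 2.5]) → bbox [0,0,0] .. [3.2,7.5,2.5]
lo = A.lo+B.lo = [-12.4+0, -30.7+0, -29.2+0] = [-12.400,-30.700,-29.200]
hi = A.hi+B.hi = [24+3.2, 5.7+7.5, 7.2+2.5] = [27.200,13.200,9.700]
diag = √(39.6²+43.9²+38.9²) = √5008.58 = 70.771


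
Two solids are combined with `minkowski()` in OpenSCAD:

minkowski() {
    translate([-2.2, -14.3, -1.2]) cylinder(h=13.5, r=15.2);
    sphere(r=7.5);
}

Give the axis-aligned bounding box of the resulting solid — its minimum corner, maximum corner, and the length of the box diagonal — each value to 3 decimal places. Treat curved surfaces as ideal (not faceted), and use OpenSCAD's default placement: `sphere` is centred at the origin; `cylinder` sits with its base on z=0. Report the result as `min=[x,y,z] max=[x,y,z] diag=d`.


min=[-24.900,-37.000,-8.700] max=[20.500,8.400,19.800] diag=70.246

A = translate([-2.2, -14.3, -1.2]) cylinder(h=13.5, r=15.2) → bbox [-17.4,-29.5,-1.2] .. [13,0.9,12.3]
B = sphere(r=7.5) → bbox [-7.5,-7.5,-7.5] .. [7.5,7.5,7.5]
lo = A.lo+B.lo = [-17.4-7.5, -29.5-7.5, -1.2-7.5] = [-24.900,-37.000,-8.700]
hi = A.hi+B.hi = [13+7.5, 0.9+7.5, 12.3+7.5] = [20.500,8.400,19.800]
diag = √(45.4²+45.4²+28.5²) = √4934.57 = 70.246


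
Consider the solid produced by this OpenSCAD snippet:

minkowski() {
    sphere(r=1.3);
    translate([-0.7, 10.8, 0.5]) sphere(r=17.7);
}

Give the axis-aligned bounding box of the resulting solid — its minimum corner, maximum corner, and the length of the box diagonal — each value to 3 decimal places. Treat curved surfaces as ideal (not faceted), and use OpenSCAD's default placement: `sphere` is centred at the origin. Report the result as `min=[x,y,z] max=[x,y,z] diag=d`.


min=[-19.700,-8.200,-18.500] max=[18.300,29.800,19.500] diag=65.818

A = translate([-0.7, 10.8, 0.5]) sphere(r=17.7) → bbox [-18.4,-6.9,-17.2] .. [17,28.5,18.2]
B = sphere(r=1.3) → bbox [-1.3,-1.3,-1.3] .. [1.3,1.3,1.3]
lo = A.lo+B.lo = [-18.4-1.3, -6.9-1.3, -17.2-1.3] = [-19.700,-8.200,-18.500]
hi = A.hi+B.hi = [17+1.3, 28.5+1.3, 18.2+1.3] = [18.300,29.800,19.500]
diag = √(38²+38²+38²) = √4332 = 65.818


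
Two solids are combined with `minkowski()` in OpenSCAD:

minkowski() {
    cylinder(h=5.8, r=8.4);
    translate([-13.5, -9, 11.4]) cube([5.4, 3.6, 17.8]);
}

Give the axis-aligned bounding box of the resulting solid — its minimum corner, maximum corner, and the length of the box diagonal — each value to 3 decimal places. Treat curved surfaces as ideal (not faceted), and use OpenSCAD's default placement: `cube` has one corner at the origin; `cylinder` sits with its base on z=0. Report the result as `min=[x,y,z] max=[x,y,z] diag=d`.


A = translate([-13.5, -9, 11.4]) cube([5.4, 3.6, 17.8]) → bbox [-13.5,-9,11.4] .. [-8.1,-5.4,29.2]
B = cylinder(h=5.8, r=8.4) → bbox [-8.4,-8.4,0] .. [8.4,8.4,5.8]
lo = A.lo+B.lo = [-13.5-8.4, -9-8.4, 11.4+0] = [-21.900,-17.400,11.400]
hi = A.hi+B.hi = [-8.1+8.4, -5.4+8.4, 29.2+5.8] = [0.300,3.000,35.000]
diag = √(22.2²+20.4²+23.6²) = √1465.96 = 38.288

min=[-21.900,-17.400,11.400] max=[0.300,3.000,35.000] diag=38.288


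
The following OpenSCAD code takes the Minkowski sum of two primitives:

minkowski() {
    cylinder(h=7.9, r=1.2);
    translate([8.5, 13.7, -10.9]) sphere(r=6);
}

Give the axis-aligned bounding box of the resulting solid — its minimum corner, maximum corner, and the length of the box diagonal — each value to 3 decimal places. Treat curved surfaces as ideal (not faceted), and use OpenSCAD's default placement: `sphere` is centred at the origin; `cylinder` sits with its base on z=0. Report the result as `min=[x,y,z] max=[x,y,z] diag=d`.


A = translate([8.5, 13.7, -10.9]) sphere(r=6) → bbox [2.5,7.7,-16.9] .. [14.5,19.7,-4.9]
B = cylinder(h=7.9, r=1.2) → bbox [-1.2,-1.2,0] .. [1.2,1.2,7.9]
lo = A.lo+B.lo = [2.5-1.2, 7.7-1.2, -16.9+0] = [1.300,6.500,-16.900]
hi = A.hi+B.hi = [14.5+1.2, 19.7+1.2, -4.9+7.9] = [15.700,20.900,3.000]
diag = √(14.4²+14.4²+19.9²) = √810.73 = 28.473

min=[1.300,6.500,-16.900] max=[15.700,20.900,3.000] diag=28.473


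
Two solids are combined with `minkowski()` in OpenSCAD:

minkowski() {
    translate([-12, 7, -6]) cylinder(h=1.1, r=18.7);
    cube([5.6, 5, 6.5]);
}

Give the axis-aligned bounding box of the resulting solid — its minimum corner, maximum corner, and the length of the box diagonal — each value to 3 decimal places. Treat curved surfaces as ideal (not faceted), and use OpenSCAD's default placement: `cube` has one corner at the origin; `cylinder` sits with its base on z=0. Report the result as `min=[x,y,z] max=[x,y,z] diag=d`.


min=[-30.700,-11.700,-6.000] max=[12.300,30.700,1.600] diag=60.865

A = translate([-12, 7, -6]) cylinder(h=1.1, r=18.7) → bbox [-30.7,-11.7,-6] .. [6.7,25.7,-4.9]
B = cube([5.6, 5, 6.5]) → bbox [0,0,0] .. [5.6,5,6.5]
lo = A.lo+B.lo = [-30.7+0, -11.7+0, -6+0] = [-30.700,-11.700,-6.000]
hi = A.hi+B.hi = [6.7+5.6, 25.7+5, -4.9+6.5] = [12.300,30.700,1.600]
diag = √(43²+42.4²+7.6²) = √3704.52 = 60.865


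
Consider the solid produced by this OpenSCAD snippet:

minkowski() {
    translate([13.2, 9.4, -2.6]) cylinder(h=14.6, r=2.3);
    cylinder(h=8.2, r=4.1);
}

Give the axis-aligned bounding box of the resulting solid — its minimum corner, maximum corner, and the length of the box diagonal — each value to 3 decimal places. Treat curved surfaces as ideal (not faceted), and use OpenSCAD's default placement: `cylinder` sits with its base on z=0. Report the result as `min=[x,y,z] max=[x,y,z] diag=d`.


A = translate([13.2, 9.4, -2.6]) cylinder(h=14.6, r=2.3) → bbox [10.9,7.1,-2.6] .. [15.5,11.7,12]
B = cylinder(h=8.2, r=4.1) → bbox [-4.1,-4.1,0] .. [4.1,4.1,8.2]
lo = A.lo+B.lo = [10.9-4.1, 7.1-4.1, -2.6+0] = [6.800,3.000,-2.600]
hi = A.hi+B.hi = [15.5+4.1, 11.7+4.1, 12+8.2] = [19.600,15.800,20.200]
diag = √(12.8²+12.8²+22.8²) = √847.52 = 29.112

min=[6.800,3.000,-2.600] max=[19.600,15.800,20.200] diag=29.112


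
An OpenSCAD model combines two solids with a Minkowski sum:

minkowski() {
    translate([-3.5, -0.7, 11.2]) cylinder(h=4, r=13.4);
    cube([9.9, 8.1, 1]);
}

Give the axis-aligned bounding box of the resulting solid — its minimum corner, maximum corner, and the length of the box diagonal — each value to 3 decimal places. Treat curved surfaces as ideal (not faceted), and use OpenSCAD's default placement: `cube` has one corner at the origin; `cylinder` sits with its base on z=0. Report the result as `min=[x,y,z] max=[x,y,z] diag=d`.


min=[-16.900,-14.100,11.200] max=[19.800,20.800,16.200] diag=50.891

A = translate([-3.5, -0.7, 11.2]) cylinder(h=4, r=13.4) → bbox [-16.9,-14.1,11.2] .. [9.9,12.7,15.2]
B = cube([9.9, 8.1, 1]) → bbox [0,0,0] .. [9.9,8.1,1]
lo = A.lo+B.lo = [-16.9+0, -14.1+0, 11.2+0] = [-16.900,-14.100,11.200]
hi = A.hi+B.hi = [9.9+9.9, 12.7+8.1, 15.2+1] = [19.800,20.800,16.200]
diag = √(36.7²+34.9²+5²) = √2589.9 = 50.891


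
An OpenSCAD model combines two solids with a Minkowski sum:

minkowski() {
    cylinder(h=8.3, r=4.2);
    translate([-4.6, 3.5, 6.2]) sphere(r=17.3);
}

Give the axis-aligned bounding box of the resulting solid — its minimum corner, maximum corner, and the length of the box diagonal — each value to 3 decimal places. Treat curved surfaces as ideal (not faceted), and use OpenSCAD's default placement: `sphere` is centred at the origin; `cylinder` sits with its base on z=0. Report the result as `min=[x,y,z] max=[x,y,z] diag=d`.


min=[-26.100,-18.000,-11.100] max=[16.900,25.000,31.800] diag=74.420

A = translate([-4.6, 3.5, 6.2]) sphere(r=17.3) → bbox [-21.9,-13.8,-11.1] .. [12.7,20.8,23.5]
B = cylinder(h=8.3, r=4.2) → bbox [-4.2,-4.2,0] .. [4.2,4.2,8.3]
lo = A.lo+B.lo = [-21.9-4.2, -13.8-4.2, -11.1+0] = [-26.100,-18.000,-11.100]
hi = A.hi+B.hi = [12.7+4.2, 20.8+4.2, 23.5+8.3] = [16.900,25.000,31.800]
diag = √(43²+43²+42.9²) = √5538.41 = 74.420


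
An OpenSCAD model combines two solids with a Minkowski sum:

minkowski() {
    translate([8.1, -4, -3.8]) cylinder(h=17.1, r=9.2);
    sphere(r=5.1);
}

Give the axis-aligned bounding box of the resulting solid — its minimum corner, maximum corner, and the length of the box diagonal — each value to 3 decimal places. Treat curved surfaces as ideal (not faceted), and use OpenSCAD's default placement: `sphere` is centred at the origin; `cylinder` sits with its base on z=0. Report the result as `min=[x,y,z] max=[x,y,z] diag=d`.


min=[-6.200,-18.300,-8.900] max=[22.400,10.300,18.400] diag=48.798

A = translate([8.1, -4, -3.8]) cylinder(h=17.1, r=9.2) → bbox [-1.1,-13.2,-3.8] .. [17.3,5.2,13.3]
B = sphere(r=5.1) → bbox [-5.1,-5.1,-5.1] .. [5.1,5.1,5.1]
lo = A.lo+B.lo = [-1.1-5.1, -13.2-5.1, -3.8-5.1] = [-6.200,-18.300,-8.900]
hi = A.hi+B.hi = [17.3+5.1, 5.2+5.1, 13.3+5.1] = [22.400,10.300,18.400]
diag = √(28.6²+28.6²+27.3²) = √2381.21 = 48.798


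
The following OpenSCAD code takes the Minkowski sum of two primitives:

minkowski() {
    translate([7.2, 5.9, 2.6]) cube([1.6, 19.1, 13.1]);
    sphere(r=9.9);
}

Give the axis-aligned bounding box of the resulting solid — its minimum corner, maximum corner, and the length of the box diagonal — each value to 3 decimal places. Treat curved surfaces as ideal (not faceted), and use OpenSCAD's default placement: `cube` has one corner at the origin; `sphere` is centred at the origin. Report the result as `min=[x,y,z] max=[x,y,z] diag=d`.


min=[-2.700,-4.000,-7.300] max=[18.700,34.900,25.600] diag=55.259

A = translate([7.2, 5.9, 2.6]) cube([1.6, 19.1, 13.1]) → bbox [7.2,5.9,2.6] .. [8.8,25,15.7]
B = sphere(r=9.9) → bbox [-9.9,-9.9,-9.9] .. [9.9,9.9,9.9]
lo = A.lo+B.lo = [7.2-9.9, 5.9-9.9, 2.6-9.9] = [-2.700,-4.000,-7.300]
hi = A.hi+B.hi = [8.8+9.9, 25+9.9, 15.7+9.9] = [18.700,34.900,25.600]
diag = √(21.4²+38.9²+32.9²) = √3053.58 = 55.259


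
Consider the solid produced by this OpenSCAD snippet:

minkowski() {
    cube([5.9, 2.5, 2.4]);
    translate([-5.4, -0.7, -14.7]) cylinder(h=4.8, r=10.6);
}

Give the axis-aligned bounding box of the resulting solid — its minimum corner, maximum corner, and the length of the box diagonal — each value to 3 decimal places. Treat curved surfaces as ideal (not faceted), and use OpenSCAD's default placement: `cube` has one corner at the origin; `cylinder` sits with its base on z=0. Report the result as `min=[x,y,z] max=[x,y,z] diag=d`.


min=[-16.000,-11.300,-14.700] max=[11.100,12.400,-7.500] diag=36.714

A = translate([-5.4, -0.7, -14.7]) cylinder(h=4.8, r=10.6) → bbox [-16,-11.3,-14.7] .. [5.2,9.9,-9.9]
B = cube([5.9, 2.5, 2.4]) → bbox [0,0,0] .. [5.9,2.5,2.4]
lo = A.lo+B.lo = [-16+0, -11.3+0, -14.7+0] = [-16.000,-11.300,-14.700]
hi = A.hi+B.hi = [5.2+5.9, 9.9+2.5, -9.9+2.4] = [11.100,12.400,-7.500]
diag = √(27.1²+23.7²+7.2²) = √1347.94 = 36.714


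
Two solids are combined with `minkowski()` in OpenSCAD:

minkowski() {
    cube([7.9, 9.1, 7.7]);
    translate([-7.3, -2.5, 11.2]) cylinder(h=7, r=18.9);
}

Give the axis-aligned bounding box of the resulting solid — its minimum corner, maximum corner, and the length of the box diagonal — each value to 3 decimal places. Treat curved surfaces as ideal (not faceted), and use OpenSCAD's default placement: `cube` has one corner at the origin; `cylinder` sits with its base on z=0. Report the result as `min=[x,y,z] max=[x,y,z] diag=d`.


min=[-26.200,-21.400,11.200] max=[19.500,25.500,25.900] diag=67.113

A = translate([-7.3, -2.5, 11.2]) cylinder(h=7, r=18.9) → bbox [-26.2,-21.4,11.2] .. [11.6,16.4,18.2]
B = cube([7.9, 9.1, 7.7]) → bbox [0,0,0] .. [7.9,9.1,7.7]
lo = A.lo+B.lo = [-26.2+0, -21.4+0, 11.2+0] = [-26.200,-21.400,11.200]
hi = A.hi+B.hi = [11.6+7.9, 16.4+9.1, 18.2+7.7] = [19.500,25.500,25.900]
diag = √(45.7²+46.9²+14.7²) = √4504.19 = 67.113


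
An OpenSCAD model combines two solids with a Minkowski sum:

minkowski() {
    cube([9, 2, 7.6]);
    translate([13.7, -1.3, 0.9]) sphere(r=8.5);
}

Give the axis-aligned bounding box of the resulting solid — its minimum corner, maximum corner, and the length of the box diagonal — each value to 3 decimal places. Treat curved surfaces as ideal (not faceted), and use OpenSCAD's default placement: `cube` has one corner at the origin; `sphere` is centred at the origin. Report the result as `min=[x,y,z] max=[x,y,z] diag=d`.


A = translate([13.7, -1.3, 0.9]) sphere(r=8.5) → bbox [5.2,-9.8,-7.6] .. [22.2,7.2,9.4]
B = cube([9, 2, 7.6]) → bbox [0,0,0] .. [9,2,7.6]
lo = A.lo+B.lo = [5.2+0, -9.8+0, -7.6+0] = [5.200,-9.800,-7.600]
hi = A.hi+B.hi = [22.2+9, 7.2+2, 9.4+7.6] = [31.200,9.200,17.000]
diag = √(26²+19²+24.6²) = √1642.16 = 40.524

min=[5.200,-9.800,-7.600] max=[31.200,9.200,17.000] diag=40.524


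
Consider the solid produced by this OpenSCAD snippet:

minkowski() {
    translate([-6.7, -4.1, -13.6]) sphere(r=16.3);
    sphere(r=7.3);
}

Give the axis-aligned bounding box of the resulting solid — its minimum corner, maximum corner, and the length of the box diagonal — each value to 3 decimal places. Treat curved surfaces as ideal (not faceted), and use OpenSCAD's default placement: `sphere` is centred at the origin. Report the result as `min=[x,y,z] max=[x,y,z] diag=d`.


A = translate([-6.7, -4.1, -13.6]) sphere(r=16.3) → bbox [-23,-20.4,-29.9] .. [9.6,12.2,2.7]
B = sphere(r=7.3) → bbox [-7.3,-7.3,-7.3] .. [7.3,7.3,7.3]
lo = A.lo+B.lo = [-23-7.3, -20.4-7.3, -29.9-7.3] = [-30.300,-27.700,-37.200]
hi = A.hi+B.hi = [9.6+7.3, 12.2+7.3, 2.7+7.3] = [16.900,19.500,10.000]
diag = √(47.2²+47.2²+47.2²) = √6683.52 = 81.753

min=[-30.300,-27.700,-37.200] max=[16.900,19.500,10.000] diag=81.753


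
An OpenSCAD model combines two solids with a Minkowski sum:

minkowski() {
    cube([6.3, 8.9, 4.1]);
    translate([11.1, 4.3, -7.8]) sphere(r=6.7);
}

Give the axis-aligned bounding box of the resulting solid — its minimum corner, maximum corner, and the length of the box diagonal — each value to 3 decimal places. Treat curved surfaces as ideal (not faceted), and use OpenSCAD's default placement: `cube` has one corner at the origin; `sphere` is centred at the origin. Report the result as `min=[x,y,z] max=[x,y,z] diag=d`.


A = translate([11.1, 4.3, -7.8]) sphere(r=6.7) → bbox [4.4,-2.4,-14.5] .. [17.8,11,-1.1]
B = cube([6.3, 8.9, 4.1]) → bbox [0,0,0] .. [6.3,8.9,4.1]
lo = A.lo+B.lo = [4.4+0, -2.4+0, -14.5+0] = [4.400,-2.400,-14.500]
hi = A.hi+B.hi = [17.8+6.3, 11+8.9, -1.1+4.1] = [24.100,19.900,3.000]
diag = √(19.7²+22.3²+17.5²) = √1191.63 = 34.520

min=[4.400,-2.400,-14.500] max=[24.100,19.900,3.000] diag=34.520


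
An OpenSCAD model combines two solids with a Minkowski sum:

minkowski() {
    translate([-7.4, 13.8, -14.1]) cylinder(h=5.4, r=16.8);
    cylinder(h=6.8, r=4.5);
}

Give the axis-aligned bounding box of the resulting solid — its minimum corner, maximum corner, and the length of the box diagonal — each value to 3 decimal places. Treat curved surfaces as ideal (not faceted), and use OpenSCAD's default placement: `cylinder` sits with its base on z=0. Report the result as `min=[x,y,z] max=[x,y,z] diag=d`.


A = translate([-7.4, 13.8, -14.1]) cylinder(h=5.4, r=16.8) → bbox [-24.2,-3,-14.1] .. [9.4,30.6,-8.7]
B = cylinder(h=6.8, r=4.5) → bbox [-4.5,-4.5,0] .. [4.5,4.5,6.8]
lo = A.lo+B.lo = [-24.2-4.5, -3-4.5, -14.1+0] = [-28.700,-7.500,-14.100]
hi = A.hi+B.hi = [9.4+4.5, 30.6+4.5, -8.7+6.8] = [13.900,35.100,-1.900]
diag = √(42.6²+42.6²+12.2²) = √3778.36 = 61.468

min=[-28.700,-7.500,-14.100] max=[13.900,35.100,-1.900] diag=61.468


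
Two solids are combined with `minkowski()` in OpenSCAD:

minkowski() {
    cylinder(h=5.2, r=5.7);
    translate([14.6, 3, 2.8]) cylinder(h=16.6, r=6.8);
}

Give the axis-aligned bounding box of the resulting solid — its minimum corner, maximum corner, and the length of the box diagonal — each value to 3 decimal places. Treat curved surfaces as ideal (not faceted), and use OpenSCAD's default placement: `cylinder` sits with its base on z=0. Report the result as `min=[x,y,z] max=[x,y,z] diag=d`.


A = translate([14.6, 3, 2.8]) cylinder(h=16.6, r=6.8) → bbox [7.8,-3.8,2.8] .. [21.4,9.8,19.4]
B = cylinder(h=5.2, r=5.7) → bbox [-5.7,-5.7,0] .. [5.7,5.7,5.2]
lo = A.lo+B.lo = [7.8-5.7, -3.8-5.7, 2.8+0] = [2.100,-9.500,2.800]
hi = A.hi+B.hi = [21.4+5.7, 9.8+5.7, 19.4+5.2] = [27.100,15.500,24.600]
diag = √(25²+25²+21.8²) = √1725.24 = 41.536

min=[2.100,-9.500,2.800] max=[27.100,15.500,24.600] diag=41.536


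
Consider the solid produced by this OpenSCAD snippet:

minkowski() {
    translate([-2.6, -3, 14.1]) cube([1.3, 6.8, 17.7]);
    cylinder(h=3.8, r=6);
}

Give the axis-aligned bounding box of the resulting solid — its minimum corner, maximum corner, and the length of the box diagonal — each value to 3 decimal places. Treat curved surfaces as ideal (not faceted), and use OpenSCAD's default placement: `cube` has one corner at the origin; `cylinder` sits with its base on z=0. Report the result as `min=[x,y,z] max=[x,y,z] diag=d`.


min=[-8.600,-9.000,14.100] max=[4.700,9.800,35.600] diag=31.505

A = translate([-2.6, -3, 14.1]) cube([1.3, 6.8, 17.7]) → bbox [-2.6,-3,14.1] .. [-1.3,3.8,31.8]
B = cylinder(h=3.8, r=6) → bbox [-6,-6,0] .. [6,6,3.8]
lo = A.lo+B.lo = [-2.6-6, -3-6, 14.1+0] = [-8.600,-9.000,14.100]
hi = A.hi+B.hi = [-1.3+6, 3.8+6, 31.8+3.8] = [4.700,9.800,35.600]
diag = √(13.3²+18.8²+21.5²) = √992.58 = 31.505


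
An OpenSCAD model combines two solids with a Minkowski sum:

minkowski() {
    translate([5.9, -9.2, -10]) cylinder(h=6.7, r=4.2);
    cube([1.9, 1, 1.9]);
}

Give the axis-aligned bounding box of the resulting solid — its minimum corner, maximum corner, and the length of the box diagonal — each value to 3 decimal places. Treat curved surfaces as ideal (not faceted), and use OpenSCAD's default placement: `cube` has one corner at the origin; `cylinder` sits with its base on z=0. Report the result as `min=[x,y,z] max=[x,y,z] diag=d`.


A = translate([5.9, -9.2, -10]) cylinder(h=6.7, r=4.2) → bbox [1.7,-13.4,-10] .. [10.1,-5,-3.3]
B = cube([1.9, 1, 1.9]) → bbox [0,0,0] .. [1.9,1,1.9]
lo = A.lo+B.lo = [1.7+0, -13.4+0, -10+0] = [1.700,-13.400,-10.000]
hi = A.hi+B.hi = [10.1+1.9, -5+1, -3.3+1.9] = [12.000,-4.000,-1.400]
diag = √(10.3²+9.4²+8.6²) = √268.41 = 16.383

min=[1.700,-13.400,-10.000] max=[12.000,-4.000,-1.400] diag=16.383


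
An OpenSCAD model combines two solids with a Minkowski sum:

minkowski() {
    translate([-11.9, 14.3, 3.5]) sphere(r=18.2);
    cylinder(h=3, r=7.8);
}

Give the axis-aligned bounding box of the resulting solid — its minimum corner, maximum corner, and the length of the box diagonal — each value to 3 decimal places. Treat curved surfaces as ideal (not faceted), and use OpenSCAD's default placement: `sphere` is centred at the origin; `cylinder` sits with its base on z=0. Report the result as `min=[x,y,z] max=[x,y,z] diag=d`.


A = translate([-11.9, 14.3, 3.5]) sphere(r=18.2) → bbox [-30.1,-3.9,-14.7] .. [6.3,32.5,21.7]
B = cylinder(h=3, r=7.8) → bbox [-7.8,-7.8,0] .. [7.8,7.8,3]
lo = A.lo+B.lo = [-30.1-7.8, -3.9-7.8, -14.7+0] = [-37.900,-11.700,-14.700]
hi = A.hi+B.hi = [6.3+7.8, 32.5+7.8, 21.7+3] = [14.100,40.300,24.700]
diag = √(52²+52²+39.4²) = √6960.36 = 83.429

min=[-37.900,-11.700,-14.700] max=[14.100,40.300,24.700] diag=83.429


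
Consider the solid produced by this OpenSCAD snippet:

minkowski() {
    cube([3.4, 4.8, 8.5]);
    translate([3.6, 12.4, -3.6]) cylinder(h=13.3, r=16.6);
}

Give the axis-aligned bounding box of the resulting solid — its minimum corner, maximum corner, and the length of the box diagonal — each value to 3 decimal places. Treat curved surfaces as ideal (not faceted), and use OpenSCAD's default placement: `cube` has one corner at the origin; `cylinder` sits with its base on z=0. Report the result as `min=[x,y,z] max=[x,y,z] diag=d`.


min=[-13.000,-4.200,-3.600] max=[23.600,33.800,18.200] diag=57.086

A = translate([3.6, 12.4, -3.6]) cylinder(h=13.3, r=16.6) → bbox [-13,-4.2,-3.6] .. [20.2,29,9.7]
B = cube([3.4, 4.8, 8.5]) → bbox [0,0,0] .. [3.4,4.8,8.5]
lo = A.lo+B.lo = [-13+0, -4.2+0, -3.6+0] = [-13.000,-4.200,-3.600]
hi = A.hi+B.hi = [20.2+3.4, 29+4.8, 9.7+8.5] = [23.600,33.800,18.200]
diag = √(36.6²+38²+21.8²) = √3258.8 = 57.086


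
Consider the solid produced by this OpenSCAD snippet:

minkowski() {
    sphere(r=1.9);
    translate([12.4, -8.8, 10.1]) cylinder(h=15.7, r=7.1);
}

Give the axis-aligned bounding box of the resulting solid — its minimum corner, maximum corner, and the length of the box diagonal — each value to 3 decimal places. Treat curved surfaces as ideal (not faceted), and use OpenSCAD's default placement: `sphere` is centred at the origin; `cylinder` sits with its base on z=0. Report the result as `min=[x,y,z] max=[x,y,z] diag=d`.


min=[3.400,-17.800,8.200] max=[21.400,0.200,27.700] diag=32.066

A = translate([12.4, -8.8, 10.1]) cylinder(h=15.7, r=7.1) → bbox [5.3,-15.9,10.1] .. [19.5,-1.7,25.8]
B = sphere(r=1.9) → bbox [-1.9,-1.9,-1.9] .. [1.9,1.9,1.9]
lo = A.lo+B.lo = [5.3-1.9, -15.9-1.9, 10.1-1.9] = [3.400,-17.800,8.200]
hi = A.hi+B.hi = [19.5+1.9, -1.7+1.9, 25.8+1.9] = [21.400,0.200,27.700]
diag = √(18²+18²+19.5²) = √1028.25 = 32.066


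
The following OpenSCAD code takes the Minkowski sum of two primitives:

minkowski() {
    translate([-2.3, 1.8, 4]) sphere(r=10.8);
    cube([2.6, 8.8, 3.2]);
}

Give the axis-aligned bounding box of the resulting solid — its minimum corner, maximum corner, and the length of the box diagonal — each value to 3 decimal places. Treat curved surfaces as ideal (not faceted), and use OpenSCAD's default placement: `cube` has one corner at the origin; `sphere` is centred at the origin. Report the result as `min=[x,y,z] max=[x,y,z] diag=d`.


A = translate([-2.3, 1.8, 4]) sphere(r=10.8) → bbox [-13.1,-9,-6.8] .. [8.5,12.6,14.8]
B = cube([2.6, 8.8, 3.2]) → bbox [0,0,0] .. [2.6,8.8,3.2]
lo = A.lo+B.lo = [-13.1+0, -9+0, -6.8+0] = [-13.100,-9.000,-6.800]
hi = A.hi+B.hi = [8.5+2.6, 12.6+8.8, 14.8+3.2] = [11.100,21.400,18.000]
diag = √(24.2²+30.4²+24.8²) = √2124.84 = 46.096

min=[-13.100,-9.000,-6.800] max=[11.100,21.400,18.000] diag=46.096


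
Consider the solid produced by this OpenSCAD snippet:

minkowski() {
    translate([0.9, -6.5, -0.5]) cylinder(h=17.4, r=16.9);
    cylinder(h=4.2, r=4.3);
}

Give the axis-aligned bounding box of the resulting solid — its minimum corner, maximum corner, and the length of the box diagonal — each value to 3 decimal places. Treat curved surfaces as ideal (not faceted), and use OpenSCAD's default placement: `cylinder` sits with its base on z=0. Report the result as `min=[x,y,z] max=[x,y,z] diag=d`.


A = translate([0.9, -6.5, -0.5]) cylinder(h=17.4, r=16.9) → bbox [-16,-23.4,-0.5] .. [17.8,10.4,16.9]
B = cylinder(h=4.2, r=4.3) → bbox [-4.3,-4.3,0] .. [4.3,4.3,4.2]
lo = A.lo+B.lo = [-16-4.3, -23.4-4.3, -0.5+0] = [-20.300,-27.700,-0.500]
hi = A.hi+B.hi = [17.8+4.3, 10.4+4.3, 16.9+4.2] = [22.100,14.700,21.100]
diag = √(42.4²+42.4²+21.6²) = √4062.08 = 63.734

min=[-20.300,-27.700,-0.500] max=[22.100,14.700,21.100] diag=63.734


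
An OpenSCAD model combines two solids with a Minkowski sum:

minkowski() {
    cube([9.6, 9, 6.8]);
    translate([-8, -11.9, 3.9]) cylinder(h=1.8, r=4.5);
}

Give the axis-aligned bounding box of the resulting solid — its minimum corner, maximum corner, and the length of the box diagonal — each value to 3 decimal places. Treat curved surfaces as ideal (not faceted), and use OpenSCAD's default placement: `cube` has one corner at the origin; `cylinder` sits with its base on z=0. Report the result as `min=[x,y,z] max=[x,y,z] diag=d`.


A = translate([-8, -11.9, 3.9]) cylinder(h=1.8, r=4.5) → bbox [-12.5,-16.4,3.9] .. [-3.5,-7.4,5.7]
B = cube([9.6, 9, 6.8]) → bbox [0,0,0] .. [9.6,9,6.8]
lo = A.lo+B.lo = [-12.5+0, -16.4+0, 3.9+0] = [-12.500,-16.400,3.900]
hi = A.hi+B.hi = [-3.5+9.6, -7.4+9, 5.7+6.8] = [6.100,1.600,12.500]
diag = √(18.6²+18²+8.6²) = √743.92 = 27.275

min=[-12.500,-16.400,3.900] max=[6.100,1.600,12.500] diag=27.275


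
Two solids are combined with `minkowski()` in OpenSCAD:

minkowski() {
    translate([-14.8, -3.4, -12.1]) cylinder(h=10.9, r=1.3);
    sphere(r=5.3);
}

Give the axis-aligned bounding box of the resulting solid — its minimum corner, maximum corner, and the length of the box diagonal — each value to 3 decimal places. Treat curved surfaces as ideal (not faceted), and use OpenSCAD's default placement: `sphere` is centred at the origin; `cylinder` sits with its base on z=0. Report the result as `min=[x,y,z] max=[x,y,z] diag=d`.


A = translate([-14.8, -3.4, -12.1]) cylinder(h=10.9, r=1.3) → bbox [-16.1,-4.7,-12.1] .. [-13.5,-2.1,-1.2]
B = sphere(r=5.3) → bbox [-5.3,-5.3,-5.3] .. [5.3,5.3,5.3]
lo = A.lo+B.lo = [-16.1-5.3, -4.7-5.3, -12.1-5.3] = [-21.400,-10.000,-17.400]
hi = A.hi+B.hi = [-13.5+5.3, -2.1+5.3, -1.2+5.3] = [-8.200,3.200,4.100]
diag = √(13.2²+13.2²+21.5²) = √810.73 = 28.473

min=[-21.400,-10.000,-17.400] max=[-8.200,3.200,4.100] diag=28.473


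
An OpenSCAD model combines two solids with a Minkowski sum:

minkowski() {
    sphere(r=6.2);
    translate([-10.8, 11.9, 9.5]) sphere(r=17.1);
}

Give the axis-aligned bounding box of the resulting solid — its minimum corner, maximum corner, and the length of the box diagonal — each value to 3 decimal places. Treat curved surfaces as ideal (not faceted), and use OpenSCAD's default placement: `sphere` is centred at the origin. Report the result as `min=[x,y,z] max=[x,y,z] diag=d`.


min=[-34.100,-11.400,-13.800] max=[12.500,35.200,32.800] diag=80.714

A = translate([-10.8, 11.9, 9.5]) sphere(r=17.1) → bbox [-27.9,-5.2,-7.6] .. [6.3,29,26.6]
B = sphere(r=6.2) → bbox [-6.2,-6.2,-6.2] .. [6.2,6.2,6.2]
lo = A.lo+B.lo = [-27.9-6.2, -5.2-6.2, -7.6-6.2] = [-34.100,-11.400,-13.800]
hi = A.hi+B.hi = [6.3+6.2, 29+6.2, 26.6+6.2] = [12.500,35.200,32.800]
diag = √(46.6²+46.6²+46.6²) = √6514.68 = 80.714


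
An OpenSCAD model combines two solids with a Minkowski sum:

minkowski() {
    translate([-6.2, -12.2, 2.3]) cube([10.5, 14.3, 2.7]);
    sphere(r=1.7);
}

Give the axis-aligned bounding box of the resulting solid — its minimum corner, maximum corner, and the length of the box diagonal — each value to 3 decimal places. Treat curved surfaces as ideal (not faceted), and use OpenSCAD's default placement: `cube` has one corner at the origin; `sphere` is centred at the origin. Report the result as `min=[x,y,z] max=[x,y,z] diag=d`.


min=[-7.900,-13.900,0.600] max=[6.000,3.800,6.700] diag=23.318

A = translate([-6.2, -12.2, 2.3]) cube([10.5, 14.3, 2.7]) → bbox [-6.2,-12.2,2.3] .. [4.3,2.1,5]
B = sphere(r=1.7) → bbox [-1.7,-1.7,-1.7] .. [1.7,1.7,1.7]
lo = A.lo+B.lo = [-6.2-1.7, -12.2-1.7, 2.3-1.7] = [-7.900,-13.900,0.600]
hi = A.hi+B.hi = [4.3+1.7, 2.1+1.7, 5+1.7] = [6.000,3.800,6.700]
diag = √(13.9²+17.7²+6.1²) = √543.71 = 23.318


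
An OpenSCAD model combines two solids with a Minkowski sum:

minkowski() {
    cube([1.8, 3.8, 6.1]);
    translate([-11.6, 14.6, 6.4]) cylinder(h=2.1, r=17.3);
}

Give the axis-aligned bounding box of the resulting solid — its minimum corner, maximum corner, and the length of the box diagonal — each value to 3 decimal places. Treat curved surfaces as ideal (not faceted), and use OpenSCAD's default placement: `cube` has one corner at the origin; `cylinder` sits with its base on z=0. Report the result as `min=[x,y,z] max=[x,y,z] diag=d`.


min=[-28.900,-2.700,6.400] max=[7.500,35.700,14.600] diag=53.542

A = translate([-11.6, 14.6, 6.4]) cylinder(h=2.1, r=17.3) → bbox [-28.9,-2.7,6.4] .. [5.7,31.9,8.5]
B = cube([1.8, 3.8, 6.1]) → bbox [0,0,0] .. [1.8,3.8,6.1]
lo = A.lo+B.lo = [-28.9+0, -2.7+0, 6.4+0] = [-28.900,-2.700,6.400]
hi = A.hi+B.hi = [5.7+1.8, 31.9+3.8, 8.5+6.1] = [7.500,35.700,14.600]
diag = √(36.4²+38.4²+8.2²) = √2866.76 = 53.542


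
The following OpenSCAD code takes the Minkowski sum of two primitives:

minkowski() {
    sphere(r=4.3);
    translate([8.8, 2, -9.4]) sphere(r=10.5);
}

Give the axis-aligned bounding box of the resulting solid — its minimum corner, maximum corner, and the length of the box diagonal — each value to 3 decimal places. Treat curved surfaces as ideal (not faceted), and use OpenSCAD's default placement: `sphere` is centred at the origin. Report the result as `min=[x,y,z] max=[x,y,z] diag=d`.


A = translate([8.8, 2, -9.4]) sphere(r=10.5) → bbox [-1.7,-8.5,-19.9] .. [19.3,12.5,1.1]
B = sphere(r=4.3) → bbox [-4.3,-4.3,-4.3] .. [4.3,4.3,4.3]
lo = A.lo+B.lo = [-1.7-4.3, -8.5-4.3, -19.9-4.3] = [-6.000,-12.800,-24.200]
hi = A.hi+B.hi = [19.3+4.3, 12.5+4.3, 1.1+4.3] = [23.600,16.800,5.400]
diag = √(29.6²+29.6²+29.6²) = √2628.48 = 51.269

min=[-6.000,-12.800,-24.200] max=[23.600,16.800,5.400] diag=51.269


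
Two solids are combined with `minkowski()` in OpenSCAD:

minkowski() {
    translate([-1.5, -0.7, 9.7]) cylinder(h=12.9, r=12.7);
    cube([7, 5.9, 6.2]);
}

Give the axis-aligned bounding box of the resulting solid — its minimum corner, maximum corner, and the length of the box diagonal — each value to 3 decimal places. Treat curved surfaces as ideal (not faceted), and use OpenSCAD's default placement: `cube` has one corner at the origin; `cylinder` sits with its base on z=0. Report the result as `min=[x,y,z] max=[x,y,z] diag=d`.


min=[-14.200,-13.400,9.700] max=[18.200,17.900,28.800] diag=48.931

A = translate([-1.5, -0.7, 9.7]) cylinder(h=12.9, r=12.7) → bbox [-14.2,-13.4,9.7] .. [11.2,12,22.6]
B = cube([7, 5.9, 6.2]) → bbox [0,0,0] .. [7,5.9,6.2]
lo = A.lo+B.lo = [-14.2+0, -13.4+0, 9.7+0] = [-14.200,-13.400,9.700]
hi = A.hi+B.hi = [11.2+7, 12+5.9, 22.6+6.2] = [18.200,17.900,28.800]
diag = √(32.4²+31.3²+19.1²) = √2394.26 = 48.931


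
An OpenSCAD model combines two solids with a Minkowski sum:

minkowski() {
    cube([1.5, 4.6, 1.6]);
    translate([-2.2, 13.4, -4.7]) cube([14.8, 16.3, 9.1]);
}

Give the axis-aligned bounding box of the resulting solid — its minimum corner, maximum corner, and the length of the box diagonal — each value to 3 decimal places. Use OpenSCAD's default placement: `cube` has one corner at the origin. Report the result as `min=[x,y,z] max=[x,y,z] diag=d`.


min=[-2.200,13.400,-4.700] max=[14.100,34.300,6.000] diag=28.583

A = translate([-2.2, 13.4, -4.7]) cube([14.8, 16.3, 9.1]) → bbox [-2.2,13.4,-4.7] .. [12.6,29.7,4.4]
B = cube([1.5, 4.6, 1.6]) → bbox [0,0,0] .. [1.5,4.6,1.6]
lo = A.lo+B.lo = [-2.2+0, 13.4+0, -4.7+0] = [-2.200,13.400,-4.700]
hi = A.hi+B.hi = [12.6+1.5, 29.7+4.6, 4.4+1.6] = [14.100,34.300,6.000]
diag = √(16.3²+20.9²+10.7²) = √816.99 = 28.583


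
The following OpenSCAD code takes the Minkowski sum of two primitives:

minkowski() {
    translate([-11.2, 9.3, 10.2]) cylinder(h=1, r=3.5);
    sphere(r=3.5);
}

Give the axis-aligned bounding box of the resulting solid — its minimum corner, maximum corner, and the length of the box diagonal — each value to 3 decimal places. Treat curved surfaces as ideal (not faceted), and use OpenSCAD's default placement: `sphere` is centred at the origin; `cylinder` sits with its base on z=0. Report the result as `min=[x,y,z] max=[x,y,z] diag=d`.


min=[-18.200,2.300,6.700] max=[-4.200,16.300,14.700] diag=21.354

A = translate([-11.2, 9.3, 10.2]) cylinder(h=1, r=3.5) → bbox [-14.7,5.8,10.2] .. [-7.7,12.8,11.2]
B = sphere(r=3.5) → bbox [-3.5,-3.5,-3.5] .. [3.5,3.5,3.5]
lo = A.lo+B.lo = [-14.7-3.5, 5.8-3.5, 10.2-3.5] = [-18.200,2.300,6.700]
hi = A.hi+B.hi = [-7.7+3.5, 12.8+3.5, 11.2+3.5] = [-4.200,16.300,14.700]
diag = √(14²+14²+8²) = √456 = 21.354


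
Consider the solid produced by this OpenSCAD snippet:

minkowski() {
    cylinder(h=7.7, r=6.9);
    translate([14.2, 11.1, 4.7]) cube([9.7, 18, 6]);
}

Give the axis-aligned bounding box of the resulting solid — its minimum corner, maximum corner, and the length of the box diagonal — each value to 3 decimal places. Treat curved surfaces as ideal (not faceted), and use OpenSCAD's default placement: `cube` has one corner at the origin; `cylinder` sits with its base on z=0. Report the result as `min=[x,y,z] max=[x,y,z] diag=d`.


A = translate([14.2, 11.1, 4.7]) cube([9.7, 18, 6]) → bbox [14.2,11.1,4.7] .. [23.9,29.1,10.7]
B = cylinder(h=7.7, r=6.9) → bbox [-6.9,-6.9,0] .. [6.9,6.9,7.7]
lo = A.lo+B.lo = [14.2-6.9, 11.1-6.9, 4.7+0] = [7.300,4.200,4.700]
hi = A.hi+B.hi = [23.9+6.9, 29.1+6.9, 10.7+7.7] = [30.800,36.000,18.400]
diag = √(23.5²+31.8²+13.7²) = √1751.18 = 41.847

min=[7.300,4.200,4.700] max=[30.800,36.000,18.400] diag=41.847


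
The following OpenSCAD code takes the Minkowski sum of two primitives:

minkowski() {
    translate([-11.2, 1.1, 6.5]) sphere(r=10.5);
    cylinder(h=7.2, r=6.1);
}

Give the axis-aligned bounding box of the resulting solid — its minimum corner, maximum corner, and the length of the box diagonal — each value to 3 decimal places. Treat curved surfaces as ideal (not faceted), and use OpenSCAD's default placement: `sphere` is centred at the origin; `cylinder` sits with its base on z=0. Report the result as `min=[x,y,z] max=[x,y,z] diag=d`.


A = translate([-11.2, 1.1, 6.5]) sphere(r=10.5) → bbox [-21.7,-9.4,-4] .. [-0.7,11.6,17]
B = cylinder(h=7.2, r=6.1) → bbox [-6.1,-6.1,0] .. [6.1,6.1,7.2]
lo = A.lo+B.lo = [-21.7-6.1, -9.4-6.1, -4+0] = [-27.800,-15.500,-4.000]
hi = A.hi+B.hi = [-0.7+6.1, 11.6+6.1, 17+7.2] = [5.400,17.700,24.200]
diag = √(33.2²+33.2²+28.2²) = √2999.72 = 54.770

min=[-27.800,-15.500,-4.000] max=[5.400,17.700,24.200] diag=54.770


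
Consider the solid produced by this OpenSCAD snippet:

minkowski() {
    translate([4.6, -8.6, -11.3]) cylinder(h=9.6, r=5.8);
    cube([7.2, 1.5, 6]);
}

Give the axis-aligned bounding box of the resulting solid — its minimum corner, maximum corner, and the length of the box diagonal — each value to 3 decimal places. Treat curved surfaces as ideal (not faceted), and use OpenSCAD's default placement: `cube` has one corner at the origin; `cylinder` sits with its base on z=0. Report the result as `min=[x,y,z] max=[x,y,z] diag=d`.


A = translate([4.6, -8.6, -11.3]) cylinder(h=9.6, r=5.8) → bbox [-1.2,-14.4,-11.3] .. [10.4,-2.8,-1.7]
B = cube([7.2, 1.5, 6]) → bbox [0,0,0] .. [7.2,1.5,6]
lo = A.lo+B.lo = [-1.2+0, -14.4+0, -11.3+0] = [-1.200,-14.400,-11.300]
hi = A.hi+B.hi = [10.4+7.2, -2.8+1.5, -1.7+6] = [17.600,-1.300,4.300]
diag = √(18.8²+13.1²+15.6²) = √768.41 = 27.720

min=[-1.200,-14.400,-11.300] max=[17.600,-1.300,4.300] diag=27.720


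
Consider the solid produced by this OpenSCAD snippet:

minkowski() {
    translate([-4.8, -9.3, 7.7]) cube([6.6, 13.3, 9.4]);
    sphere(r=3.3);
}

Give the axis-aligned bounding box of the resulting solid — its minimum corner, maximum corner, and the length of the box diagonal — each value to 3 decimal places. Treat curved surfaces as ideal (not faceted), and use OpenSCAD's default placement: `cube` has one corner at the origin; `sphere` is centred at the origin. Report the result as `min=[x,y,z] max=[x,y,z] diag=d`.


A = translate([-4.8, -9.3, 7.7]) cube([6.6, 13.3, 9.4]) → bbox [-4.8,-9.3,7.7] .. [1.8,4,17.1]
B = sphere(r=3.3) → bbox [-3.3,-3.3,-3.3] .. [3.3,3.3,3.3]
lo = A.lo+B.lo = [-4.8-3.3, -9.3-3.3, 7.7-3.3] = [-8.100,-12.600,4.400]
hi = A.hi+B.hi = [1.8+3.3, 4+3.3, 17.1+3.3] = [5.100,7.300,20.400]
diag = √(13.2²+19.9²+16²) = √826.25 = 28.745

min=[-8.100,-12.600,4.400] max=[5.100,7.300,20.400] diag=28.745


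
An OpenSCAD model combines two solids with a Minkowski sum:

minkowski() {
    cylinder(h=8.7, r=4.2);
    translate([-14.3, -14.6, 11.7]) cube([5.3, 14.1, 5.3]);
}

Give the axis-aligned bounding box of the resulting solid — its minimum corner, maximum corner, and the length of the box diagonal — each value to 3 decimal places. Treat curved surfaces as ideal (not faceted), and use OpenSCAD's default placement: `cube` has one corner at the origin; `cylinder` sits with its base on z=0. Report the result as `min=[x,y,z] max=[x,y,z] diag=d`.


min=[-18.500,-18.800,11.700] max=[-4.800,3.700,25.700] diag=29.832

A = translate([-14.3, -14.6, 11.7]) cube([5.3, 14.1, 5.3]) → bbox [-14.3,-14.6,11.7] .. [-9,-0.5,17]
B = cylinder(h=8.7, r=4.2) → bbox [-4.2,-4.2,0] .. [4.2,4.2,8.7]
lo = A.lo+B.lo = [-14.3-4.2, -14.6-4.2, 11.7+0] = [-18.500,-18.800,11.700]
hi = A.hi+B.hi = [-9+4.2, -0.5+4.2, 17+8.7] = [-4.800,3.700,25.700]
diag = √(13.7²+22.5²+14²) = √889.94 = 29.832


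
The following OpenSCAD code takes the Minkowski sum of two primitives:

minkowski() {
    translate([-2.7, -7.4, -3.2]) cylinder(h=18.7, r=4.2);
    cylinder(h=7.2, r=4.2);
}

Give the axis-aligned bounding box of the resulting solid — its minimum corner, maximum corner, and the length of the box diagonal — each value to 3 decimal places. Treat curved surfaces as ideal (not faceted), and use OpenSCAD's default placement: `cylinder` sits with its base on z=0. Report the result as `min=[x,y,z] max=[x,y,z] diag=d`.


A = translate([-2.7, -7.4, -3.2]) cylinder(h=18.7, r=4.2) → bbox [-6.9,-11.6,-3.2] .. [1.5,-3.2,15.5]
B = cylinder(h=7.2, r=4.2) → bbox [-4.2,-4.2,0] .. [4.2,4.2,7.2]
lo = A.lo+B.lo = [-6.9-4.2, -11.6-4.2, -3.2+0] = [-11.100,-15.800,-3.200]
hi = A.hi+B.hi = [1.5+4.2, -3.2+4.2, 15.5+7.2] = [5.700,1.000,22.700]
diag = √(16.8²+16.8²+25.9²) = √1235.29 = 35.147

min=[-11.100,-15.800,-3.200] max=[5.700,1.000,22.700] diag=35.147


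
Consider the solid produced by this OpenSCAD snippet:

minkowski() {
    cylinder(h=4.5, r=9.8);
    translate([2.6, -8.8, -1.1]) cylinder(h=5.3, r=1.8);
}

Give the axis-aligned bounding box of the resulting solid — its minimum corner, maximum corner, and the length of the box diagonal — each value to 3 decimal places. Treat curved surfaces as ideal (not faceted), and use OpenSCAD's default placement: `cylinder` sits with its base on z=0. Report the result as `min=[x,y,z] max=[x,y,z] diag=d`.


min=[-9.000,-20.400,-1.100] max=[14.200,2.800,8.700] diag=34.242

A = translate([2.6, -8.8, -1.1]) cylinder(h=5.3, r=1.8) → bbox [0.8,-10.6,-1.1] .. [4.4,-7,4.2]
B = cylinder(h=4.5, r=9.8) → bbox [-9.8,-9.8,0] .. [9.8,9.8,4.5]
lo = A.lo+B.lo = [0.8-9.8, -10.6-9.8, -1.1+0] = [-9.000,-20.400,-1.100]
hi = A.hi+B.hi = [4.4+9.8, -7+9.8, 4.2+4.5] = [14.200,2.800,8.700]
diag = √(23.2²+23.2²+9.8²) = √1172.52 = 34.242


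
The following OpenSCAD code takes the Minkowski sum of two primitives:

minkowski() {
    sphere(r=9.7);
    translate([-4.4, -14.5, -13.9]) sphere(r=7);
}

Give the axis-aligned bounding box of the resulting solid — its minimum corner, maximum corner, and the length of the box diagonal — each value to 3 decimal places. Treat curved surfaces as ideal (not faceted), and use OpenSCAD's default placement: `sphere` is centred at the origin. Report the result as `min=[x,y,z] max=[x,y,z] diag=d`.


A = translate([-4.4, -14.5, -13.9]) sphere(r=7) → bbox [-11.4,-21.5,-20.9] .. [2.6,-7.5,-6.9]
B = sphere(r=9.7) → bbox [-9.7,-9.7,-9.7] .. [9.7,9.7,9.7]
lo = A.lo+B.lo = [-11.4-9.7, -21.5-9.7, -20.9-9.7] = [-21.100,-31.200,-30.600]
hi = A.hi+B.hi = [2.6+9.7, -7.5+9.7, -6.9+9.7] = [12.300,2.200,2.800]
diag = √(33.4²+33.4²+33.4²) = √3346.68 = 57.850

min=[-21.100,-31.200,-30.600] max=[12.300,2.200,2.800] diag=57.850
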